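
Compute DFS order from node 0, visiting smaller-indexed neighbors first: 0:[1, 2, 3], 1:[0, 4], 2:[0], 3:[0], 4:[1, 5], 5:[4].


DFS stack-based: start with [0]
Visit order: [0, 1, 4, 5, 2, 3]


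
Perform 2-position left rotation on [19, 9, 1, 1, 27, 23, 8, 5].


Left rotate by 2: [1, 1, 27, 23, 8, 5, 19, 9]


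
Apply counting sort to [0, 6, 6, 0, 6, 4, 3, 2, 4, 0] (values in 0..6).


Count array: [3, 0, 1, 1, 2, 0, 3]
Reconstruct: [0, 0, 0, 2, 3, 4, 4, 6, 6, 6]


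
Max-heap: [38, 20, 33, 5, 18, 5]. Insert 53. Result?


Append 53: [38, 20, 33, 5, 18, 5, 53]
Bubble up: swap idx 6(53) with idx 2(33); swap idx 2(53) with idx 0(38)
Result: [53, 20, 38, 5, 18, 5, 33]


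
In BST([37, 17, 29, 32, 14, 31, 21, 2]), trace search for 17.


BST root = 37
Search for 17: compare at each node
Path: [37, 17]


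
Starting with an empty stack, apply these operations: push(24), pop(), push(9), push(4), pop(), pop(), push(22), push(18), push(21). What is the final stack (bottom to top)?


push(24) -> [24]
pop() returns 24 -> []
push(9) -> [9]
push(4) -> [9, 4]
pop() returns 4 -> [9]
pop() returns 9 -> []
push(22) -> [22]
push(18) -> [22, 18]
push(21) -> [22, 18, 21]
Final stack (bottom to top): [22, 18, 21]


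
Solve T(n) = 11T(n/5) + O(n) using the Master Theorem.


a=11, b=5, c=1. log_5(11)=1.490 > c=1. Case 1: O(n^log_b(a)) = O(n^1.490)
Complexity: O(n^1.490)


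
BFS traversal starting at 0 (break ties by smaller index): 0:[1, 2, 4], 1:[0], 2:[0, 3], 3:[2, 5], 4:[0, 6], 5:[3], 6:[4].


BFS queue: start with [0]
Visit order: [0, 1, 2, 4, 3, 6, 5]


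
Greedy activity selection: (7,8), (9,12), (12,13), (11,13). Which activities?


Greedy: pick earliest-ending, then skip overlaps.
Selected (3 activities): [(7, 8), (9, 12), (12, 13)]


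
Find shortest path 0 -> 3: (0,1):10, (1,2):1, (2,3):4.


Dijkstra from 0:
Distances: {0: 0, 1: 10, 2: 11, 3: 15}
Shortest distance to 3 = 15, path = [0, 1, 2, 3]


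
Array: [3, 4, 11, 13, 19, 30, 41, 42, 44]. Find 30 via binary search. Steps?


Search for 30:
[0,8] mid=4 arr[4]=19
[5,8] mid=6 arr[6]=41
[5,5] mid=5 arr[5]=30
Total: 3 comparisons


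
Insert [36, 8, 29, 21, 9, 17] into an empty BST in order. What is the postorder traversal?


Root = 36; build tree by BST insertion.
Postorder traversal: [17, 9, 21, 29, 8, 36]


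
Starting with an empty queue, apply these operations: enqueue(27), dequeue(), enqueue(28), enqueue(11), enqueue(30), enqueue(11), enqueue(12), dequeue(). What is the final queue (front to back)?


enqueue(27) -> [27]
dequeue() returns 27 -> []
enqueue(28) -> [28]
enqueue(11) -> [28, 11]
enqueue(30) -> [28, 11, 30]
enqueue(11) -> [28, 11, 30, 11]
enqueue(12) -> [28, 11, 30, 11, 12]
dequeue() returns 28 -> [11, 30, 11, 12]
Final queue (front to back): [11, 30, 11, 12]


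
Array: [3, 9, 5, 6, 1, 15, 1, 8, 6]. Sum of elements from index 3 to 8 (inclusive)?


Prefix sums: [0, 3, 12, 17, 23, 24, 39, 40, 48, 54]
Sum[3..8] = prefix[9] - prefix[3] = 54 - 17 = 37


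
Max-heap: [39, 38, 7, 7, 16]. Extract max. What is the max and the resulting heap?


Max = 39
Replace root with last, heapify down
Resulting heap: [38, 16, 7, 7]


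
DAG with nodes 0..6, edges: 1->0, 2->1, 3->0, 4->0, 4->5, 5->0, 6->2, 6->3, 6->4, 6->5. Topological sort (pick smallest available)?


Kahn's algorithm, process smallest node first
Order: [6, 2, 1, 3, 4, 5, 0]


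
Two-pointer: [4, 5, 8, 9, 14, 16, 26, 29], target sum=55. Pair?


Two pointers: lo=0, hi=7
Found pair: (26, 29) summing to 55


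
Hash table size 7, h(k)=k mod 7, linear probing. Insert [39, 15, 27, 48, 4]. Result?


Insertions: 39->slot 4; 15->slot 1; 27->slot 6; 48->slot 0; 4->slot 5
Table: [48, 15, None, None, 39, 4, 27]


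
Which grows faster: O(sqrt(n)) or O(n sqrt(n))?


sublinear grows slower than n^1.5
O(sqrt(n)) is asymptotically smaller; O(n sqrt(n)) grows faster


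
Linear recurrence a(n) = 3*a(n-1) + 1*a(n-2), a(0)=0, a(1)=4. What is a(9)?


Build bottom-up:
...a(7)=4756, a(8)=15708, a(9)=3*15708+1*4756=51880


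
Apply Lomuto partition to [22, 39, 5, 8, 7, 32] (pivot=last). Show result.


Elements <= 32 go left of pivot.
Result: [22, 5, 8, 7, 32, 39], pivot at index 4


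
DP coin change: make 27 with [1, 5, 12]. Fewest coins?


dp[0]=0; dp[i]=1+min(dp[i-c] for c in coins)
...dp[22]=3, dp[23]=4, dp[24]=2, dp[25]=3, dp[26]=4, dp[27]=4
Minimum coins for 27 = 4


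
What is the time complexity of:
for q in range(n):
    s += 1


Per nesting level: O(n) = O(n)
Complexity: O(n)


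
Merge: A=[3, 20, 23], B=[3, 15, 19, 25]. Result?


Compare heads, take smaller each step.
Merged: [3, 3, 15, 19, 20, 23, 25]


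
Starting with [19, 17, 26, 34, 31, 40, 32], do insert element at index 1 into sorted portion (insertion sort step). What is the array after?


After one pass: [17, 19, 26, 34, 31, 40, 32]


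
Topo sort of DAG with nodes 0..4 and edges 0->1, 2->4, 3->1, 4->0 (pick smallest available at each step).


Kahn's algorithm, process smallest node first
Order: [2, 3, 4, 0, 1]


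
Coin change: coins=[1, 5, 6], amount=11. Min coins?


dp[0]=0; dp[i]=1+min(dp[i-c] for c in coins)
...dp[6]=1, dp[7]=2, dp[8]=3, dp[9]=4, dp[10]=2, dp[11]=2
Minimum coins for 11 = 2


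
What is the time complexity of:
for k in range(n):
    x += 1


Per nesting level: O(n) = O(n)
Complexity: O(n)


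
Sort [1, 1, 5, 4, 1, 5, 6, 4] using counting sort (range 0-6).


Count array: [0, 3, 0, 0, 2, 2, 1]
Reconstruct: [1, 1, 1, 4, 4, 5, 5, 6]


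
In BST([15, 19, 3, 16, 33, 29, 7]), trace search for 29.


BST root = 15
Search for 29: compare at each node
Path: [15, 19, 33, 29]


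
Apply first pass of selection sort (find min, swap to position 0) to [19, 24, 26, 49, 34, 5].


After one pass: [5, 24, 26, 49, 34, 19]


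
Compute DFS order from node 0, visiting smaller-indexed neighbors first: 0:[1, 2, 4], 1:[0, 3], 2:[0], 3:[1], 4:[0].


DFS stack-based: start with [0]
Visit order: [0, 1, 3, 2, 4]


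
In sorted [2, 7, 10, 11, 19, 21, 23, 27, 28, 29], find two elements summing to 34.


Two pointers: lo=0, hi=9
Found pair: (7, 27) summing to 34


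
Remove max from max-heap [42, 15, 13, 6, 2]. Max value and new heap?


Max = 42
Replace root with last, heapify down
Resulting heap: [15, 6, 13, 2]


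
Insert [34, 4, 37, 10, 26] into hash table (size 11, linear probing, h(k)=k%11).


Insertions: 34->slot 1; 4->slot 4; 37->slot 5; 10->slot 10; 26->slot 6
Table: [None, 34, None, None, 4, 37, 26, None, None, None, 10]


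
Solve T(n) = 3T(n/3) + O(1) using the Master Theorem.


a=3, b=3, c=0. log_3(3)=1 > c=0. Case 1: O(n^log_b(a)) = O(n)
Complexity: O(n)


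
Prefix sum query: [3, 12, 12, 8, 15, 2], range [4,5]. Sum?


Prefix sums: [0, 3, 15, 27, 35, 50, 52]
Sum[4..5] = prefix[6] - prefix[4] = 52 - 35 = 17


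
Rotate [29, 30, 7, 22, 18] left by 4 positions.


Left rotate by 4: [18, 29, 30, 7, 22]


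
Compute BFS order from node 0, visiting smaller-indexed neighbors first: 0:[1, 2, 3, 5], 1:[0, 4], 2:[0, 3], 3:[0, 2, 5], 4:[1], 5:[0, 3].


BFS queue: start with [0]
Visit order: [0, 1, 2, 3, 5, 4]


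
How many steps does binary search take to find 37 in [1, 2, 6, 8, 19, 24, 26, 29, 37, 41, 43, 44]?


Search for 37:
[0,11] mid=5 arr[5]=24
[6,11] mid=8 arr[8]=37
Total: 2 comparisons


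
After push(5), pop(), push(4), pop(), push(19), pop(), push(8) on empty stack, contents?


push(5) -> [5]
pop() returns 5 -> []
push(4) -> [4]
pop() returns 4 -> []
push(19) -> [19]
pop() returns 19 -> []
push(8) -> [8]
Final stack (bottom to top): [8]


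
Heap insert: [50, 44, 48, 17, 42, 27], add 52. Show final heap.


Append 52: [50, 44, 48, 17, 42, 27, 52]
Bubble up: swap idx 6(52) with idx 2(48); swap idx 2(52) with idx 0(50)
Result: [52, 44, 50, 17, 42, 27, 48]


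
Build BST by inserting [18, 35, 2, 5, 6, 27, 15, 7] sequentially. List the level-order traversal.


Root = 18; build tree by BST insertion.
Level-Order traversal: [18, 2, 35, 5, 27, 6, 15, 7]


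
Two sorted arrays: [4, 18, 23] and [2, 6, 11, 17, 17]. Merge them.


Compare heads, take smaller each step.
Merged: [2, 4, 6, 11, 17, 17, 18, 23]


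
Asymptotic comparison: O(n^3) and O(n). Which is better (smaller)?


linear grows slower than cubic
O(n) is asymptotically smaller; O(n^3) grows faster


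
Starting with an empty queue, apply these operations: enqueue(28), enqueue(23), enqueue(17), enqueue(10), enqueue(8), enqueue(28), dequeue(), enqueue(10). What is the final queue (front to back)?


enqueue(28) -> [28]
enqueue(23) -> [28, 23]
enqueue(17) -> [28, 23, 17]
enqueue(10) -> [28, 23, 17, 10]
enqueue(8) -> [28, 23, 17, 10, 8]
enqueue(28) -> [28, 23, 17, 10, 8, 28]
dequeue() returns 28 -> [23, 17, 10, 8, 28]
enqueue(10) -> [23, 17, 10, 8, 28, 10]
Final queue (front to back): [23, 17, 10, 8, 28, 10]


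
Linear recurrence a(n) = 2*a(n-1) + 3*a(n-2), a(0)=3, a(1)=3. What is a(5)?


Build bottom-up:
...a(3)=39, a(4)=123, a(5)=2*123+3*39=363


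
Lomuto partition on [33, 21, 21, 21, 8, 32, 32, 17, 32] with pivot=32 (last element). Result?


Elements <= 32 go left of pivot.
Result: [21, 21, 21, 8, 32, 32, 17, 32, 33], pivot at index 7


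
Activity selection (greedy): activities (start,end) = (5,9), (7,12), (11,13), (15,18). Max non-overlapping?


Greedy: pick earliest-ending, then skip overlaps.
Selected (3 activities): [(5, 9), (11, 13), (15, 18)]


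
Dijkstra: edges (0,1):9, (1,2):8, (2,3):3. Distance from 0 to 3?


Dijkstra from 0:
Distances: {0: 0, 1: 9, 2: 17, 3: 20}
Shortest distance to 3 = 20, path = [0, 1, 2, 3]


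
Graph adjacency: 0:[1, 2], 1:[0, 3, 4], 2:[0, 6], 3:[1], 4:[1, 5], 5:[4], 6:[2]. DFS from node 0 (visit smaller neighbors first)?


DFS stack-based: start with [0]
Visit order: [0, 1, 3, 4, 5, 2, 6]


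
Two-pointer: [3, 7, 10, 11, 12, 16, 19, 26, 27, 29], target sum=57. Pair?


Two pointers: lo=0, hi=9
No pair sums to 57


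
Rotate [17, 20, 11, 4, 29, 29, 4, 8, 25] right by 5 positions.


Right rotate by 5: [29, 29, 4, 8, 25, 17, 20, 11, 4]


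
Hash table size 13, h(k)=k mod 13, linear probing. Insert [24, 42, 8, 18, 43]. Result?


Insertions: 24->slot 11; 42->slot 3; 8->slot 8; 18->slot 5; 43->slot 4
Table: [None, None, None, 42, 43, 18, None, None, 8, None, None, 24, None]


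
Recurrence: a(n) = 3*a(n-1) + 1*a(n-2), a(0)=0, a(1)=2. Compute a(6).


Build bottom-up:
...a(4)=66, a(5)=218, a(6)=3*218+1*66=720


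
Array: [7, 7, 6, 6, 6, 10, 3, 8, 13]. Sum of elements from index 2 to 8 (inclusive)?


Prefix sums: [0, 7, 14, 20, 26, 32, 42, 45, 53, 66]
Sum[2..8] = prefix[9] - prefix[2] = 66 - 14 = 52


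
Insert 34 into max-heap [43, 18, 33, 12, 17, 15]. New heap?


Append 34: [43, 18, 33, 12, 17, 15, 34]
Bubble up: swap idx 6(34) with idx 2(33)
Result: [43, 18, 34, 12, 17, 15, 33]


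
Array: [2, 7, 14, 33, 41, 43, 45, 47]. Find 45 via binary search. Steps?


Search for 45:
[0,7] mid=3 arr[3]=33
[4,7] mid=5 arr[5]=43
[6,7] mid=6 arr[6]=45
Total: 3 comparisons


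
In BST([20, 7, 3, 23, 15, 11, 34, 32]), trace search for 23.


BST root = 20
Search for 23: compare at each node
Path: [20, 23]


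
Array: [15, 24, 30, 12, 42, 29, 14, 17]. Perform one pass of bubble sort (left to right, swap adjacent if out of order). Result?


After one pass: [15, 24, 12, 30, 29, 14, 17, 42]


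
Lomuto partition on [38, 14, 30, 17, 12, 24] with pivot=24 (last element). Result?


Elements <= 24 go left of pivot.
Result: [14, 17, 12, 24, 30, 38], pivot at index 3


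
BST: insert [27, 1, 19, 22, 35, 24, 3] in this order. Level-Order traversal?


Root = 27; build tree by BST insertion.
Level-Order traversal: [27, 1, 35, 19, 3, 22, 24]


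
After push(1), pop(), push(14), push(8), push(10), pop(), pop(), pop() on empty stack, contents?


push(1) -> [1]
pop() returns 1 -> []
push(14) -> [14]
push(8) -> [14, 8]
push(10) -> [14, 8, 10]
pop() returns 10 -> [14, 8]
pop() returns 8 -> [14]
pop() returns 14 -> []
Final stack (bottom to top): []


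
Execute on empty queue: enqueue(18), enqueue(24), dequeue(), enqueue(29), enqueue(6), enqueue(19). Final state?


enqueue(18) -> [18]
enqueue(24) -> [18, 24]
dequeue() returns 18 -> [24]
enqueue(29) -> [24, 29]
enqueue(6) -> [24, 29, 6]
enqueue(19) -> [24, 29, 6, 19]
Final queue (front to back): [24, 29, 6, 19]


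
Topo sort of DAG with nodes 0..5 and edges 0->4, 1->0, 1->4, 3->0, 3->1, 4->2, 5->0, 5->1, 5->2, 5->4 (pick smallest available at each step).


Kahn's algorithm, process smallest node first
Order: [3, 5, 1, 0, 4, 2]


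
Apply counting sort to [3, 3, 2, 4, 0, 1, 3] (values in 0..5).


Count array: [1, 1, 1, 3, 1, 0]
Reconstruct: [0, 1, 2, 3, 3, 3, 4]


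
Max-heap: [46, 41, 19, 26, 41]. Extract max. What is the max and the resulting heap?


Max = 46
Replace root with last, heapify down
Resulting heap: [41, 41, 19, 26]


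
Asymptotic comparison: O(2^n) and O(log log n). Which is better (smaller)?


double-logarithmic grows slower than exponential
O(log log n) is asymptotically smaller; O(2^n) grows faster


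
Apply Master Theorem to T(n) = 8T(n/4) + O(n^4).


a=8, b=4, c=4. log_4(8)=1.5 < c=4. Case 3: O(n^c) = O(n^4)
Complexity: O(n^4)


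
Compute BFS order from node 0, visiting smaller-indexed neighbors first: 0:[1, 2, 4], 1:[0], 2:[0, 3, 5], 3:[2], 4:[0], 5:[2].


BFS queue: start with [0]
Visit order: [0, 1, 2, 4, 3, 5]


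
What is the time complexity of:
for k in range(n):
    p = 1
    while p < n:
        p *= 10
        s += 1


Per nesting level: O(n) * O(log n) = O(n log n)
Complexity: O(n log n)


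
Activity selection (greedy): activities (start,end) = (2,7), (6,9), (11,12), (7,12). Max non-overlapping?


Greedy: pick earliest-ending, then skip overlaps.
Selected (2 activities): [(2, 7), (11, 12)]


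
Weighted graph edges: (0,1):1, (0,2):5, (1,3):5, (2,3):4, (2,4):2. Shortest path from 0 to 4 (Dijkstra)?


Dijkstra from 0:
Distances: {0: 0, 1: 1, 2: 5, 3: 6, 4: 7}
Shortest distance to 4 = 7, path = [0, 2, 4]


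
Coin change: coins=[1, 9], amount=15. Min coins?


dp[0]=0; dp[i]=1+min(dp[i-c] for c in coins)
...dp[10]=2, dp[11]=3, dp[12]=4, dp[13]=5, dp[14]=6, dp[15]=7
Minimum coins for 15 = 7


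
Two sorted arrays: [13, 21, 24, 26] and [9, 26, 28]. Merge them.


Compare heads, take smaller each step.
Merged: [9, 13, 21, 24, 26, 26, 28]


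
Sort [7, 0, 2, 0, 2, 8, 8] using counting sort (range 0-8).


Count array: [2, 0, 2, 0, 0, 0, 0, 1, 2]
Reconstruct: [0, 0, 2, 2, 7, 8, 8]


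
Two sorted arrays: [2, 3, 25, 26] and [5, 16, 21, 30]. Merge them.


Compare heads, take smaller each step.
Merged: [2, 3, 5, 16, 21, 25, 26, 30]


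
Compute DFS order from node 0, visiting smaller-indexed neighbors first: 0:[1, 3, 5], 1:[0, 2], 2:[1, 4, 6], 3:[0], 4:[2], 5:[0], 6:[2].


DFS stack-based: start with [0]
Visit order: [0, 1, 2, 4, 6, 3, 5]


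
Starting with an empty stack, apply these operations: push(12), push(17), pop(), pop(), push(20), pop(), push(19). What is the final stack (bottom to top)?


push(12) -> [12]
push(17) -> [12, 17]
pop() returns 17 -> [12]
pop() returns 12 -> []
push(20) -> [20]
pop() returns 20 -> []
push(19) -> [19]
Final stack (bottom to top): [19]


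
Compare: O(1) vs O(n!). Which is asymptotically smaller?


constant grows slower than factorial
O(1) is asymptotically smaller; O(n!) grows faster


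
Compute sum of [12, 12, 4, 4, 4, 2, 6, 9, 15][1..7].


Prefix sums: [0, 12, 24, 28, 32, 36, 38, 44, 53, 68]
Sum[1..7] = prefix[8] - prefix[1] = 53 - 12 = 41


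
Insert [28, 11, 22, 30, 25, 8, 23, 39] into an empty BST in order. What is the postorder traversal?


Root = 28; build tree by BST insertion.
Postorder traversal: [8, 23, 25, 22, 11, 39, 30, 28]


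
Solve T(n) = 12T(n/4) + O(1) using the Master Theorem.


a=12, b=4, c=0. log_4(12)=1.792 > c=0. Case 1: O(n^log_b(a)) = O(n^1.792)
Complexity: O(n^1.792)


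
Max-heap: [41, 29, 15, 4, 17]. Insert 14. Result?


Append 14: [41, 29, 15, 4, 17, 14]
Bubble up: no swaps needed
Result: [41, 29, 15, 4, 17, 14]


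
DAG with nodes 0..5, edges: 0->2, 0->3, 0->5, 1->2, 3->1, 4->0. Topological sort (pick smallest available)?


Kahn's algorithm, process smallest node first
Order: [4, 0, 3, 1, 2, 5]


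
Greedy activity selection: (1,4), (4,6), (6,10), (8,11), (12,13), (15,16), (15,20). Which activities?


Greedy: pick earliest-ending, then skip overlaps.
Selected (5 activities): [(1, 4), (4, 6), (6, 10), (12, 13), (15, 16)]


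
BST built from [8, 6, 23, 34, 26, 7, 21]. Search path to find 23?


BST root = 8
Search for 23: compare at each node
Path: [8, 23]


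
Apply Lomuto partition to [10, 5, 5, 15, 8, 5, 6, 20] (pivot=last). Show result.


Elements <= 20 go left of pivot.
Result: [10, 5, 5, 15, 8, 5, 6, 20], pivot at index 7


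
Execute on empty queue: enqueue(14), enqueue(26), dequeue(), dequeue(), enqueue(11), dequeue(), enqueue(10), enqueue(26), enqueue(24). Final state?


enqueue(14) -> [14]
enqueue(26) -> [14, 26]
dequeue() returns 14 -> [26]
dequeue() returns 26 -> []
enqueue(11) -> [11]
dequeue() returns 11 -> []
enqueue(10) -> [10]
enqueue(26) -> [10, 26]
enqueue(24) -> [10, 26, 24]
Final queue (front to back): [10, 26, 24]


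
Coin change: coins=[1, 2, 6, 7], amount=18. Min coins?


dp[0]=0; dp[i]=1+min(dp[i-c] for c in coins)
...dp[13]=2, dp[14]=2, dp[15]=3, dp[16]=3, dp[17]=4, dp[18]=3
Minimum coins for 18 = 3


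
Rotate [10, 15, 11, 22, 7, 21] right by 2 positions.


Right rotate by 2: [7, 21, 10, 15, 11, 22]


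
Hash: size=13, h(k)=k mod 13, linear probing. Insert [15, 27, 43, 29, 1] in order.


Insertions: 15->slot 2; 27->slot 1; 43->slot 4; 29->slot 3; 1->slot 5
Table: [None, 27, 15, 29, 43, 1, None, None, None, None, None, None, None]


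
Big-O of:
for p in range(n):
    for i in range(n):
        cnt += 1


Per nesting level: O(n) * O(n) = O(n^2)
Complexity: O(n^2)


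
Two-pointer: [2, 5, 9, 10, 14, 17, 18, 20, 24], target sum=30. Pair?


Two pointers: lo=0, hi=8
Found pair: (10, 20) summing to 30


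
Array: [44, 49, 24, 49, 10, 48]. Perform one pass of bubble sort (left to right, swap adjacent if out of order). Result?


After one pass: [44, 24, 49, 10, 48, 49]


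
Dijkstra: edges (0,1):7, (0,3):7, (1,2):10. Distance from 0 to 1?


Dijkstra from 0:
Distances: {0: 0, 1: 7, 2: 17, 3: 7}
Shortest distance to 1 = 7, path = [0, 1]


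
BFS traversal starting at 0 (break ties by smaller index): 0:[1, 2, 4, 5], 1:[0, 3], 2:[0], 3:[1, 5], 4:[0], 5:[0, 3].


BFS queue: start with [0]
Visit order: [0, 1, 2, 4, 5, 3]


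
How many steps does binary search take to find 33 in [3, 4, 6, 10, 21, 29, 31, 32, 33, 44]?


Search for 33:
[0,9] mid=4 arr[4]=21
[5,9] mid=7 arr[7]=32
[8,9] mid=8 arr[8]=33
Total: 3 comparisons


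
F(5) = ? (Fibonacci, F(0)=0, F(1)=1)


F(n)=F(n-1)+F(n-2)
...F(3)=2, F(4)=3, F(5)=5


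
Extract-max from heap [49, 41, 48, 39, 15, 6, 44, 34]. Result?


Max = 49
Replace root with last, heapify down
Resulting heap: [48, 41, 44, 39, 15, 6, 34]


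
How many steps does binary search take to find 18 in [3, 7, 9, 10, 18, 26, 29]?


Search for 18:
[0,6] mid=3 arr[3]=10
[4,6] mid=5 arr[5]=26
[4,4] mid=4 arr[4]=18
Total: 3 comparisons


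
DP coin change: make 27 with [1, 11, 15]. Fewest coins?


dp[0]=0; dp[i]=1+min(dp[i-c] for c in coins)
...dp[22]=2, dp[23]=3, dp[24]=4, dp[25]=5, dp[26]=2, dp[27]=3
Minimum coins for 27 = 3


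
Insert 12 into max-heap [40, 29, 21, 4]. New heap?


Append 12: [40, 29, 21, 4, 12]
Bubble up: no swaps needed
Result: [40, 29, 21, 4, 12]


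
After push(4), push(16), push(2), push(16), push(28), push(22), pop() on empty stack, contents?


push(4) -> [4]
push(16) -> [4, 16]
push(2) -> [4, 16, 2]
push(16) -> [4, 16, 2, 16]
push(28) -> [4, 16, 2, 16, 28]
push(22) -> [4, 16, 2, 16, 28, 22]
pop() returns 22 -> [4, 16, 2, 16, 28]
Final stack (bottom to top): [4, 16, 2, 16, 28]


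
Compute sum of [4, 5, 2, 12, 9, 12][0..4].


Prefix sums: [0, 4, 9, 11, 23, 32, 44]
Sum[0..4] = prefix[5] - prefix[0] = 32 - 0 = 32


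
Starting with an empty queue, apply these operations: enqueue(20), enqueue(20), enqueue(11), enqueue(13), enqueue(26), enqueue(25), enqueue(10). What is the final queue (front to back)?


enqueue(20) -> [20]
enqueue(20) -> [20, 20]
enqueue(11) -> [20, 20, 11]
enqueue(13) -> [20, 20, 11, 13]
enqueue(26) -> [20, 20, 11, 13, 26]
enqueue(25) -> [20, 20, 11, 13, 26, 25]
enqueue(10) -> [20, 20, 11, 13, 26, 25, 10]
Final queue (front to back): [20, 20, 11, 13, 26, 25, 10]


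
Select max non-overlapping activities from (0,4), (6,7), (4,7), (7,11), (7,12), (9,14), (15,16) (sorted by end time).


Greedy: pick earliest-ending, then skip overlaps.
Selected (4 activities): [(0, 4), (6, 7), (7, 11), (15, 16)]


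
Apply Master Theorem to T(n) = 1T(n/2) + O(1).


a=1, b=2, c=0. log_2(1)=0 = c=0. Case 2: O(n^c log n) = O(log n)
Complexity: O(log n)


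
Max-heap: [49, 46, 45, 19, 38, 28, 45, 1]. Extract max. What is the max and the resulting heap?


Max = 49
Replace root with last, heapify down
Resulting heap: [46, 38, 45, 19, 1, 28, 45]


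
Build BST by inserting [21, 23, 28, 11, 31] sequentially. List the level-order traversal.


Root = 21; build tree by BST insertion.
Level-Order traversal: [21, 11, 23, 28, 31]


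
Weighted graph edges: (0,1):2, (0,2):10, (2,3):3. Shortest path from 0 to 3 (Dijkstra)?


Dijkstra from 0:
Distances: {0: 0, 1: 2, 2: 10, 3: 13}
Shortest distance to 3 = 13, path = [0, 2, 3]


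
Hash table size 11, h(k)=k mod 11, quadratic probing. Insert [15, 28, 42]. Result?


Insertions: 15->slot 4; 28->slot 6; 42->slot 9
Table: [None, None, None, None, 15, None, 28, None, None, 42, None]


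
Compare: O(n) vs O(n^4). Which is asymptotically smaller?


linear grows slower than quartic
O(n) is asymptotically smaller; O(n^4) grows faster


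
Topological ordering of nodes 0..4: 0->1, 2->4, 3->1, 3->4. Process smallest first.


Kahn's algorithm, process smallest node first
Order: [0, 2, 3, 1, 4]


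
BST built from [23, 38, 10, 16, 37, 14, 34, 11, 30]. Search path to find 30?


BST root = 23
Search for 30: compare at each node
Path: [23, 38, 37, 34, 30]


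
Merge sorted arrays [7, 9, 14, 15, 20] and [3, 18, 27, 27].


Compare heads, take smaller each step.
Merged: [3, 7, 9, 14, 15, 18, 20, 27, 27]


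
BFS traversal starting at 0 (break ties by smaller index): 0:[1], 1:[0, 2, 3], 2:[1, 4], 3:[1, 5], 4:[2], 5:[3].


BFS queue: start with [0]
Visit order: [0, 1, 2, 3, 4, 5]


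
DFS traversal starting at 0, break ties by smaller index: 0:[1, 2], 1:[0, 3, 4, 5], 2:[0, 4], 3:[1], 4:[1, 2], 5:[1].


DFS stack-based: start with [0]
Visit order: [0, 1, 3, 4, 2, 5]


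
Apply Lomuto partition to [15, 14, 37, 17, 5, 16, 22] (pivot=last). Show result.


Elements <= 22 go left of pivot.
Result: [15, 14, 17, 5, 16, 22, 37], pivot at index 5


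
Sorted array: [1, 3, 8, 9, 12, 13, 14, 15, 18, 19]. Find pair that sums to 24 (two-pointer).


Two pointers: lo=0, hi=9
Found pair: (9, 15) summing to 24


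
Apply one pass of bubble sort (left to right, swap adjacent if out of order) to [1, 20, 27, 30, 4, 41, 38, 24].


After one pass: [1, 20, 27, 4, 30, 38, 24, 41]


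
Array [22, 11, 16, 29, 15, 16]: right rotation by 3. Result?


Right rotate by 3: [29, 15, 16, 22, 11, 16]


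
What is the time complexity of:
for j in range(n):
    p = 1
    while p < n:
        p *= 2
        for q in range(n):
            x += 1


Per nesting level: O(n) * O(log n) * O(n) = O(n^2 log n)
Complexity: O(n^2 log n)


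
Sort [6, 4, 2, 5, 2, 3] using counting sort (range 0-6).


Count array: [0, 0, 2, 1, 1, 1, 1]
Reconstruct: [2, 2, 3, 4, 5, 6]


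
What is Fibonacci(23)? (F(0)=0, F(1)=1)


F(n)=F(n-1)+F(n-2)
...F(21)=10946, F(22)=17711, F(23)=28657


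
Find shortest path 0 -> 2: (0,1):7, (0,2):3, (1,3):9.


Dijkstra from 0:
Distances: {0: 0, 1: 7, 2: 3, 3: 16}
Shortest distance to 2 = 3, path = [0, 2]


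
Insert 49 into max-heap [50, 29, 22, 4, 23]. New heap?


Append 49: [50, 29, 22, 4, 23, 49]
Bubble up: swap idx 5(49) with idx 2(22)
Result: [50, 29, 49, 4, 23, 22]


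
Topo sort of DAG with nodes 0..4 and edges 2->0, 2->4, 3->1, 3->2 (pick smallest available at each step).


Kahn's algorithm, process smallest node first
Order: [3, 1, 2, 0, 4]


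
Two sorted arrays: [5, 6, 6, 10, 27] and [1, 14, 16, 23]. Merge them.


Compare heads, take smaller each step.
Merged: [1, 5, 6, 6, 10, 14, 16, 23, 27]


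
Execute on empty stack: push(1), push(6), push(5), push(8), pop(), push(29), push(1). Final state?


push(1) -> [1]
push(6) -> [1, 6]
push(5) -> [1, 6, 5]
push(8) -> [1, 6, 5, 8]
pop() returns 8 -> [1, 6, 5]
push(29) -> [1, 6, 5, 29]
push(1) -> [1, 6, 5, 29, 1]
Final stack (bottom to top): [1, 6, 5, 29, 1]


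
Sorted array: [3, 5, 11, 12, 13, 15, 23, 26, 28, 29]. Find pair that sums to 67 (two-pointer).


Two pointers: lo=0, hi=9
No pair sums to 67


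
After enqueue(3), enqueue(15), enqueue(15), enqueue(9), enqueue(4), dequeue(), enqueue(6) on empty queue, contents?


enqueue(3) -> [3]
enqueue(15) -> [3, 15]
enqueue(15) -> [3, 15, 15]
enqueue(9) -> [3, 15, 15, 9]
enqueue(4) -> [3, 15, 15, 9, 4]
dequeue() returns 3 -> [15, 15, 9, 4]
enqueue(6) -> [15, 15, 9, 4, 6]
Final queue (front to back): [15, 15, 9, 4, 6]


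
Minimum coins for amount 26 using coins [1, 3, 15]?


dp[0]=0; dp[i]=1+min(dp[i-c] for c in coins)
...dp[21]=3, dp[22]=4, dp[23]=5, dp[24]=4, dp[25]=5, dp[26]=6
Minimum coins for 26 = 6


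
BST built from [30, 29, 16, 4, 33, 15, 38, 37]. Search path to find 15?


BST root = 30
Search for 15: compare at each node
Path: [30, 29, 16, 4, 15]


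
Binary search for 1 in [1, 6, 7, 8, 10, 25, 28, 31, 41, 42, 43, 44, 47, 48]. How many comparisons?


Search for 1:
[0,13] mid=6 arr[6]=28
[0,5] mid=2 arr[2]=7
[0,1] mid=0 arr[0]=1
Total: 3 comparisons


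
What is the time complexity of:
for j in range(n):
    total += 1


Per nesting level: O(n) = O(n)
Complexity: O(n)


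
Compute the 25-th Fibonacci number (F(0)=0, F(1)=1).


F(n)=F(n-1)+F(n-2)
...F(23)=28657, F(24)=46368, F(25)=75025


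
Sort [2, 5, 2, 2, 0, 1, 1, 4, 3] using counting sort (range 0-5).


Count array: [1, 2, 3, 1, 1, 1]
Reconstruct: [0, 1, 1, 2, 2, 2, 3, 4, 5]


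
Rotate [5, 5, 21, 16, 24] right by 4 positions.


Right rotate by 4: [5, 21, 16, 24, 5]


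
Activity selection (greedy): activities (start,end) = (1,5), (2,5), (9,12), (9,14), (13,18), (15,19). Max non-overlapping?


Greedy: pick earliest-ending, then skip overlaps.
Selected (3 activities): [(1, 5), (9, 12), (13, 18)]


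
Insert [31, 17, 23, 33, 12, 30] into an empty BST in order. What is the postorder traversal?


Root = 31; build tree by BST insertion.
Postorder traversal: [12, 30, 23, 17, 33, 31]


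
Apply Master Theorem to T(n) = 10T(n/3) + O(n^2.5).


a=10, b=3, c=2.5. log_3(10)=2.096 < c=2.5. Case 3: O(n^c) = O(n^2.500)
Complexity: O(n^2.500)


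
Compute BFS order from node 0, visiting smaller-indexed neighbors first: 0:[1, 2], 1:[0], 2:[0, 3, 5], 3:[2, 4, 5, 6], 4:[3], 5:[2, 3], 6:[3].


BFS queue: start with [0]
Visit order: [0, 1, 2, 3, 5, 4, 6]


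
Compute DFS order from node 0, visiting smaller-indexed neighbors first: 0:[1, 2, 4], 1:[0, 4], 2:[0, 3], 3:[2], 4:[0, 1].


DFS stack-based: start with [0]
Visit order: [0, 1, 4, 2, 3]


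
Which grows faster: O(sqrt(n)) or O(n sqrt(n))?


sublinear grows slower than n^1.5
O(sqrt(n)) is asymptotically smaller; O(n sqrt(n)) grows faster


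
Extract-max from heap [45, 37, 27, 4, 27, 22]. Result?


Max = 45
Replace root with last, heapify down
Resulting heap: [37, 27, 27, 4, 22]


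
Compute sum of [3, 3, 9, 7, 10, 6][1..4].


Prefix sums: [0, 3, 6, 15, 22, 32, 38]
Sum[1..4] = prefix[5] - prefix[1] = 32 - 3 = 29


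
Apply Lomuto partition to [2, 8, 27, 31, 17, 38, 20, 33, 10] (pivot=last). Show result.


Elements <= 10 go left of pivot.
Result: [2, 8, 10, 31, 17, 38, 20, 33, 27], pivot at index 2


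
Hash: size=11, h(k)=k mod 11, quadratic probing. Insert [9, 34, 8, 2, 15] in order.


Insertions: 9->slot 9; 34->slot 1; 8->slot 8; 2->slot 2; 15->slot 4
Table: [None, 34, 2, None, 15, None, None, None, 8, 9, None]


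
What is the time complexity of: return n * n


Analysis: constant-time operation, no loop
Complexity: O(1)


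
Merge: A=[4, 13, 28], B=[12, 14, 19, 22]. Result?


Compare heads, take smaller each step.
Merged: [4, 12, 13, 14, 19, 22, 28]


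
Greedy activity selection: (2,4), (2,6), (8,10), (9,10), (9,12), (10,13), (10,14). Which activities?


Greedy: pick earliest-ending, then skip overlaps.
Selected (3 activities): [(2, 4), (8, 10), (10, 13)]


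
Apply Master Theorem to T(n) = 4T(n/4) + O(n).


a=4, b=4, c=1. log_4(4)=1 = c=1. Case 2: O(n^c log n) = O(n log n)
Complexity: O(n log n)


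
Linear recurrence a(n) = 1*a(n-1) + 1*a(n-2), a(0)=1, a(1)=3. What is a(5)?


Build bottom-up:
...a(3)=7, a(4)=11, a(5)=1*11+1*7=18


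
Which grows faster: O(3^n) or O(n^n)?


exponential (base 3) grows slower than n^n
O(3^n) is asymptotically smaller; O(n^n) grows faster


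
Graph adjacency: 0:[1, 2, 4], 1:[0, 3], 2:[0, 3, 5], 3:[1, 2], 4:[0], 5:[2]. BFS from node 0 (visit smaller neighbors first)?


BFS queue: start with [0]
Visit order: [0, 1, 2, 4, 3, 5]


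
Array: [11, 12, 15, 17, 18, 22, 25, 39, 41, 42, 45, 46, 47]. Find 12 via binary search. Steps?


Search for 12:
[0,12] mid=6 arr[6]=25
[0,5] mid=2 arr[2]=15
[0,1] mid=0 arr[0]=11
[1,1] mid=1 arr[1]=12
Total: 4 comparisons


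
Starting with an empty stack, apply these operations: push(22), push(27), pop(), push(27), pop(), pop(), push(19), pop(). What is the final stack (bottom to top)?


push(22) -> [22]
push(27) -> [22, 27]
pop() returns 27 -> [22]
push(27) -> [22, 27]
pop() returns 27 -> [22]
pop() returns 22 -> []
push(19) -> [19]
pop() returns 19 -> []
Final stack (bottom to top): []


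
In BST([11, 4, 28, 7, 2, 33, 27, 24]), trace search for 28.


BST root = 11
Search for 28: compare at each node
Path: [11, 28]


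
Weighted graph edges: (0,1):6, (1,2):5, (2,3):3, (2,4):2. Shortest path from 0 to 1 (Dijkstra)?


Dijkstra from 0:
Distances: {0: 0, 1: 6, 2: 11, 3: 14, 4: 13}
Shortest distance to 1 = 6, path = [0, 1]


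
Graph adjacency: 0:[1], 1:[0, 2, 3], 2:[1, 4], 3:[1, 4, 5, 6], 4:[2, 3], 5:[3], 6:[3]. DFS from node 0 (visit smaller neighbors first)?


DFS stack-based: start with [0]
Visit order: [0, 1, 2, 4, 3, 5, 6]


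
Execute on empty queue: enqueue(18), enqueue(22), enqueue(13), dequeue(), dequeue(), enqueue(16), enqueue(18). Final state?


enqueue(18) -> [18]
enqueue(22) -> [18, 22]
enqueue(13) -> [18, 22, 13]
dequeue() returns 18 -> [22, 13]
dequeue() returns 22 -> [13]
enqueue(16) -> [13, 16]
enqueue(18) -> [13, 16, 18]
Final queue (front to back): [13, 16, 18]


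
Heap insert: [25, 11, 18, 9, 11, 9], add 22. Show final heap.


Append 22: [25, 11, 18, 9, 11, 9, 22]
Bubble up: swap idx 6(22) with idx 2(18)
Result: [25, 11, 22, 9, 11, 9, 18]


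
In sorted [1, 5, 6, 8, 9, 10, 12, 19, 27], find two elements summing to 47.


Two pointers: lo=0, hi=8
No pair sums to 47


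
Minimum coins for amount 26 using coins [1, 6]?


dp[0]=0; dp[i]=1+min(dp[i-c] for c in coins)
...dp[21]=6, dp[22]=7, dp[23]=8, dp[24]=4, dp[25]=5, dp[26]=6
Minimum coins for 26 = 6


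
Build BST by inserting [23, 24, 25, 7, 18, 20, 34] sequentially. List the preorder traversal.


Root = 23; build tree by BST insertion.
Preorder traversal: [23, 7, 18, 20, 24, 25, 34]


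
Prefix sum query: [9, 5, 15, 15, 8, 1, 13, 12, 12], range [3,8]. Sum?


Prefix sums: [0, 9, 14, 29, 44, 52, 53, 66, 78, 90]
Sum[3..8] = prefix[9] - prefix[3] = 90 - 29 = 61


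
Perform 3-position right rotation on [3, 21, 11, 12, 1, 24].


Right rotate by 3: [12, 1, 24, 3, 21, 11]


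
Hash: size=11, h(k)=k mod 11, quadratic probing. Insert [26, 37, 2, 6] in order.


Insertions: 26->slot 4; 37->slot 5; 2->slot 2; 6->slot 6
Table: [None, None, 2, None, 26, 37, 6, None, None, None, None]


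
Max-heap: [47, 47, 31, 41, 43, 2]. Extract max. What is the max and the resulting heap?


Max = 47
Replace root with last, heapify down
Resulting heap: [47, 43, 31, 41, 2]


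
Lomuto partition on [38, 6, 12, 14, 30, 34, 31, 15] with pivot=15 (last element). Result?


Elements <= 15 go left of pivot.
Result: [6, 12, 14, 15, 30, 34, 31, 38], pivot at index 3


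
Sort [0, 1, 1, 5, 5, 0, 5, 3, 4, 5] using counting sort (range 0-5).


Count array: [2, 2, 0, 1, 1, 4]
Reconstruct: [0, 0, 1, 1, 3, 4, 5, 5, 5, 5]


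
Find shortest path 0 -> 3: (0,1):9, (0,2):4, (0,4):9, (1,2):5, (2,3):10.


Dijkstra from 0:
Distances: {0: 0, 1: 9, 2: 4, 3: 14, 4: 9}
Shortest distance to 3 = 14, path = [0, 2, 3]


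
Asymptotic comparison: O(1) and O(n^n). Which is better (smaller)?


constant grows slower than n^n
O(1) is asymptotically smaller; O(n^n) grows faster


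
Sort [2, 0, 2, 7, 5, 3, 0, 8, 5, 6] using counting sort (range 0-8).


Count array: [2, 0, 2, 1, 0, 2, 1, 1, 1]
Reconstruct: [0, 0, 2, 2, 3, 5, 5, 6, 7, 8]


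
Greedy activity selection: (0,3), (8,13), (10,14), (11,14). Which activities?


Greedy: pick earliest-ending, then skip overlaps.
Selected (2 activities): [(0, 3), (8, 13)]


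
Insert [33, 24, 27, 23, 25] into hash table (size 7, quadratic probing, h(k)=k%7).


Insertions: 33->slot 5; 24->slot 3; 27->slot 6; 23->slot 2; 25->slot 4
Table: [None, None, 23, 24, 25, 33, 27]


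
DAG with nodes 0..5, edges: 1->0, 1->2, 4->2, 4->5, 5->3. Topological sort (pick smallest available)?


Kahn's algorithm, process smallest node first
Order: [1, 0, 4, 2, 5, 3]


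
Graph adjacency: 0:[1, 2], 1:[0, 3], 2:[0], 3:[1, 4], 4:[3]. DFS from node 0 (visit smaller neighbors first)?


DFS stack-based: start with [0]
Visit order: [0, 1, 3, 4, 2]


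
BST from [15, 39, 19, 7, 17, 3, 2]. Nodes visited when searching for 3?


BST root = 15
Search for 3: compare at each node
Path: [15, 7, 3]


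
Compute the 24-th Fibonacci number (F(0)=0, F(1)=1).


F(n)=F(n-1)+F(n-2)
...F(22)=17711, F(23)=28657, F(24)=46368


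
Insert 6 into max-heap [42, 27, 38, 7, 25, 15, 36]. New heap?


Append 6: [42, 27, 38, 7, 25, 15, 36, 6]
Bubble up: no swaps needed
Result: [42, 27, 38, 7, 25, 15, 36, 6]


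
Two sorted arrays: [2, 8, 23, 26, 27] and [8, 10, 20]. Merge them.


Compare heads, take smaller each step.
Merged: [2, 8, 8, 10, 20, 23, 26, 27]


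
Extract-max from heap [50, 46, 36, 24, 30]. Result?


Max = 50
Replace root with last, heapify down
Resulting heap: [46, 30, 36, 24]


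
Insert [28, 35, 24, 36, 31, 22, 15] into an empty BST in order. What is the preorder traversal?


Root = 28; build tree by BST insertion.
Preorder traversal: [28, 24, 22, 15, 35, 31, 36]


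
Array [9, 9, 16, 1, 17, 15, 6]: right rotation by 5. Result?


Right rotate by 5: [16, 1, 17, 15, 6, 9, 9]


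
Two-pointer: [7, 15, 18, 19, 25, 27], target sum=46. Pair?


Two pointers: lo=0, hi=5
Found pair: (19, 27) summing to 46


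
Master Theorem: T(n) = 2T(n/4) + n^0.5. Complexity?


a=2, b=4, c=0.5. log_4(2)=0.5 = c=0.5. Case 2: O(n^c log n) = O(sqrt(n) log n)
Complexity: O(sqrt(n) log n)


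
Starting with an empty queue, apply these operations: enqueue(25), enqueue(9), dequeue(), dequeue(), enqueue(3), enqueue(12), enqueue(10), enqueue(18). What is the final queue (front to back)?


enqueue(25) -> [25]
enqueue(9) -> [25, 9]
dequeue() returns 25 -> [9]
dequeue() returns 9 -> []
enqueue(3) -> [3]
enqueue(12) -> [3, 12]
enqueue(10) -> [3, 12, 10]
enqueue(18) -> [3, 12, 10, 18]
Final queue (front to back): [3, 12, 10, 18]


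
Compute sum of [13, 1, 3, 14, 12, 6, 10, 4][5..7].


Prefix sums: [0, 13, 14, 17, 31, 43, 49, 59, 63]
Sum[5..7] = prefix[8] - prefix[5] = 63 - 43 = 20


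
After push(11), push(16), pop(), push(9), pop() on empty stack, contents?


push(11) -> [11]
push(16) -> [11, 16]
pop() returns 16 -> [11]
push(9) -> [11, 9]
pop() returns 9 -> [11]
Final stack (bottom to top): [11]


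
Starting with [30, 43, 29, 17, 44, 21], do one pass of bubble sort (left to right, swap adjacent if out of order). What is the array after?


After one pass: [30, 29, 17, 43, 21, 44]


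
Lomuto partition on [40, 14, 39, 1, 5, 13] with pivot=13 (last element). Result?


Elements <= 13 go left of pivot.
Result: [1, 5, 13, 40, 14, 39], pivot at index 2


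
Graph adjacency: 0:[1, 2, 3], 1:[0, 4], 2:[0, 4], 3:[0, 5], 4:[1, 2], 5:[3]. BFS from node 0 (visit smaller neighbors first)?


BFS queue: start with [0]
Visit order: [0, 1, 2, 3, 4, 5]


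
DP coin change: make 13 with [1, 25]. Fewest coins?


dp[0]=0; dp[i]=1+min(dp[i-c] for c in coins)
...dp[8]=8, dp[9]=9, dp[10]=10, dp[11]=11, dp[12]=12, dp[13]=13
Minimum coins for 13 = 13


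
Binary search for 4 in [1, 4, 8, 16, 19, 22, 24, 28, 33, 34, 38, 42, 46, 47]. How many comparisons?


Search for 4:
[0,13] mid=6 arr[6]=24
[0,5] mid=2 arr[2]=8
[0,1] mid=0 arr[0]=1
[1,1] mid=1 arr[1]=4
Total: 4 comparisons


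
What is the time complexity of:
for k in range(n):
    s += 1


Per nesting level: O(n) = O(n)
Complexity: O(n)


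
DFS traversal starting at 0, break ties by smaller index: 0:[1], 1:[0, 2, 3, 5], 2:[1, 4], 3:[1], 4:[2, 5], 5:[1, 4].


DFS stack-based: start with [0]
Visit order: [0, 1, 2, 4, 5, 3]


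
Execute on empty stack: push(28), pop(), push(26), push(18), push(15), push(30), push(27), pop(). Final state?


push(28) -> [28]
pop() returns 28 -> []
push(26) -> [26]
push(18) -> [26, 18]
push(15) -> [26, 18, 15]
push(30) -> [26, 18, 15, 30]
push(27) -> [26, 18, 15, 30, 27]
pop() returns 27 -> [26, 18, 15, 30]
Final stack (bottom to top): [26, 18, 15, 30]


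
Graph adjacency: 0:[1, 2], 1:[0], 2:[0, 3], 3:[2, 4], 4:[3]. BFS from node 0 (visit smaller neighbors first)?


BFS queue: start with [0]
Visit order: [0, 1, 2, 3, 4]


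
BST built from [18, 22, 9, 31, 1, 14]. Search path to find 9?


BST root = 18
Search for 9: compare at each node
Path: [18, 9]


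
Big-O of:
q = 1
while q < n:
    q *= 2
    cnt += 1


Per nesting level: O(log n) = O(log n)
Complexity: O(log n)


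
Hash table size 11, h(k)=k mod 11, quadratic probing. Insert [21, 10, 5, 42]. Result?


Insertions: 21->slot 10; 10->slot 0; 5->slot 5; 42->slot 9
Table: [10, None, None, None, None, 5, None, None, None, 42, 21]


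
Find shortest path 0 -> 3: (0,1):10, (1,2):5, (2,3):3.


Dijkstra from 0:
Distances: {0: 0, 1: 10, 2: 15, 3: 18}
Shortest distance to 3 = 18, path = [0, 1, 2, 3]


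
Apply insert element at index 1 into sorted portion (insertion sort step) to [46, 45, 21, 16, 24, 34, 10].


After one pass: [45, 46, 21, 16, 24, 34, 10]


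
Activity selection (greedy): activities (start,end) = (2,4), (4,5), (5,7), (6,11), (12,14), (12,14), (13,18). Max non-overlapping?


Greedy: pick earliest-ending, then skip overlaps.
Selected (4 activities): [(2, 4), (4, 5), (5, 7), (12, 14)]


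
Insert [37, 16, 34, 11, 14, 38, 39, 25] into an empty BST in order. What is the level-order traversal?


Root = 37; build tree by BST insertion.
Level-Order traversal: [37, 16, 38, 11, 34, 39, 14, 25]
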